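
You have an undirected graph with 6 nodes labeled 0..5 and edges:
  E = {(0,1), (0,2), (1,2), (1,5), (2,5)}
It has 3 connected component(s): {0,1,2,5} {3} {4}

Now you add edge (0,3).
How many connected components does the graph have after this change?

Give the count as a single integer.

Initial component count: 3
Add (0,3): merges two components. Count decreases: 3 -> 2.
New component count: 2

Answer: 2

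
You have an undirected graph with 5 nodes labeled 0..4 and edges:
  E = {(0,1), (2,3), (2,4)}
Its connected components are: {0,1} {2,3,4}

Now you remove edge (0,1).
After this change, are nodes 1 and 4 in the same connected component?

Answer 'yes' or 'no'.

Initial components: {0,1} {2,3,4}
Removing edge (0,1): it was a bridge — component count 2 -> 3.
New components: {0} {1} {2,3,4}
Are 1 and 4 in the same component? no

Answer: no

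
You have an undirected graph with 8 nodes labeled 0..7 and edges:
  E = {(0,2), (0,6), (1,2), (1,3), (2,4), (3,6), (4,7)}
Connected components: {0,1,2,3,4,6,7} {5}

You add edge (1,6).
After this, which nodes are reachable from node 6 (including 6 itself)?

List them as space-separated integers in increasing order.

Answer: 0 1 2 3 4 6 7

Derivation:
Before: nodes reachable from 6: {0,1,2,3,4,6,7}
Adding (1,6): both endpoints already in same component. Reachability from 6 unchanged.
After: nodes reachable from 6: {0,1,2,3,4,6,7}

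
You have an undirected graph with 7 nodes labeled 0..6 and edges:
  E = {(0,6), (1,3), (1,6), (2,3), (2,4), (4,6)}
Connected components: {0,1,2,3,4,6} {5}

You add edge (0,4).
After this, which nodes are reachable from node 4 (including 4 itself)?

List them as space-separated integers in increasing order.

Answer: 0 1 2 3 4 6

Derivation:
Before: nodes reachable from 4: {0,1,2,3,4,6}
Adding (0,4): both endpoints already in same component. Reachability from 4 unchanged.
After: nodes reachable from 4: {0,1,2,3,4,6}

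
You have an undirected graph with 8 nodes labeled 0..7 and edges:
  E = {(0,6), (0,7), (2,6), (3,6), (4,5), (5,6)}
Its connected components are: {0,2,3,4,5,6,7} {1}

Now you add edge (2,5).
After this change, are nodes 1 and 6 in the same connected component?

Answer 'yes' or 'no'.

Initial components: {0,2,3,4,5,6,7} {1}
Adding edge (2,5): both already in same component {0,2,3,4,5,6,7}. No change.
New components: {0,2,3,4,5,6,7} {1}
Are 1 and 6 in the same component? no

Answer: no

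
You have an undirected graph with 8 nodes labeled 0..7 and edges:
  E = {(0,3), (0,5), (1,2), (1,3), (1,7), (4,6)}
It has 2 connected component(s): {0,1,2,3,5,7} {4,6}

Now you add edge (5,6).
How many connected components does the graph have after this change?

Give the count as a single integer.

Answer: 1

Derivation:
Initial component count: 2
Add (5,6): merges two components. Count decreases: 2 -> 1.
New component count: 1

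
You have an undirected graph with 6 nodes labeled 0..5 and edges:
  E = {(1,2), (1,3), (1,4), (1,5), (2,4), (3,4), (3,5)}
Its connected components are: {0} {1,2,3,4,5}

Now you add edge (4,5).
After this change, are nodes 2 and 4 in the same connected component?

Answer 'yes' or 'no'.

Answer: yes

Derivation:
Initial components: {0} {1,2,3,4,5}
Adding edge (4,5): both already in same component {1,2,3,4,5}. No change.
New components: {0} {1,2,3,4,5}
Are 2 and 4 in the same component? yes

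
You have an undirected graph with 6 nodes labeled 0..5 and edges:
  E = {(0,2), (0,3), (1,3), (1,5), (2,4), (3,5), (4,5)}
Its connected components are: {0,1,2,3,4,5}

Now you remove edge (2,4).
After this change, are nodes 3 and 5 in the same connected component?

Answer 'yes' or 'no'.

Initial components: {0,1,2,3,4,5}
Removing edge (2,4): not a bridge — component count unchanged at 1.
New components: {0,1,2,3,4,5}
Are 3 and 5 in the same component? yes

Answer: yes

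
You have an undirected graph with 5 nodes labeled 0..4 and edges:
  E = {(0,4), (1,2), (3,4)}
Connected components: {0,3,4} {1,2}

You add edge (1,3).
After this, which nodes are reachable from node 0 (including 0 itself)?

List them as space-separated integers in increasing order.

Answer: 0 1 2 3 4

Derivation:
Before: nodes reachable from 0: {0,3,4}
Adding (1,3): merges 0's component with another. Reachability grows.
After: nodes reachable from 0: {0,1,2,3,4}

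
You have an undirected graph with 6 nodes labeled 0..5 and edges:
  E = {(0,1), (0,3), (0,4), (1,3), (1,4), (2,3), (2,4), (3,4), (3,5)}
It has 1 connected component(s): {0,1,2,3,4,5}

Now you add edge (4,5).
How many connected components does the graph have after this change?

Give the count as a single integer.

Answer: 1

Derivation:
Initial component count: 1
Add (4,5): endpoints already in same component. Count unchanged: 1.
New component count: 1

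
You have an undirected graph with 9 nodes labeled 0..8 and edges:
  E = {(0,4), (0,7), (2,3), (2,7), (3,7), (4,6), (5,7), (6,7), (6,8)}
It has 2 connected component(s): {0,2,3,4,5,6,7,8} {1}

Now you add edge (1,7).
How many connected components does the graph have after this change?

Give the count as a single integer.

Answer: 1

Derivation:
Initial component count: 2
Add (1,7): merges two components. Count decreases: 2 -> 1.
New component count: 1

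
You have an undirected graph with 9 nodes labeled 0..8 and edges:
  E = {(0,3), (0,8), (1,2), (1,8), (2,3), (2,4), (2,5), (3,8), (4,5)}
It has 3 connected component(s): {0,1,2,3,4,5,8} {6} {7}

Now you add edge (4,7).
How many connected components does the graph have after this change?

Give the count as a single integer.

Initial component count: 3
Add (4,7): merges two components. Count decreases: 3 -> 2.
New component count: 2

Answer: 2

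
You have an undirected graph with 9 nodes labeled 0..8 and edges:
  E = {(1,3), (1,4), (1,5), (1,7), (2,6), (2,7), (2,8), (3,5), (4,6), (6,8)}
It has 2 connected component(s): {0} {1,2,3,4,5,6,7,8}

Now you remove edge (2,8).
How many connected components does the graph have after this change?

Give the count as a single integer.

Answer: 2

Derivation:
Initial component count: 2
Remove (2,8): not a bridge. Count unchanged: 2.
  After removal, components: {0} {1,2,3,4,5,6,7,8}
New component count: 2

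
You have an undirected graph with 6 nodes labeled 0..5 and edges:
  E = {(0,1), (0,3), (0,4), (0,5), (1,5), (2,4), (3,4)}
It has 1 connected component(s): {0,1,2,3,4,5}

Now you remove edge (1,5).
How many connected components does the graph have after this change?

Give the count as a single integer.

Answer: 1

Derivation:
Initial component count: 1
Remove (1,5): not a bridge. Count unchanged: 1.
  After removal, components: {0,1,2,3,4,5}
New component count: 1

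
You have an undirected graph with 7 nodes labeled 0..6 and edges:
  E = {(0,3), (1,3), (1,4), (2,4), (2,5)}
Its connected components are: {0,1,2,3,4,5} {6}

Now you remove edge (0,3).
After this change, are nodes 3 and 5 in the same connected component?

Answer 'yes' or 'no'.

Initial components: {0,1,2,3,4,5} {6}
Removing edge (0,3): it was a bridge — component count 2 -> 3.
New components: {0} {1,2,3,4,5} {6}
Are 3 and 5 in the same component? yes

Answer: yes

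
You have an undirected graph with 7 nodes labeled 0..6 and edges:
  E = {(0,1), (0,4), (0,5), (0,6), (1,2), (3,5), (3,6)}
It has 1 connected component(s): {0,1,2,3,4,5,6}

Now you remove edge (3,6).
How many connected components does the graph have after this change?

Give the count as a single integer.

Initial component count: 1
Remove (3,6): not a bridge. Count unchanged: 1.
  After removal, components: {0,1,2,3,4,5,6}
New component count: 1

Answer: 1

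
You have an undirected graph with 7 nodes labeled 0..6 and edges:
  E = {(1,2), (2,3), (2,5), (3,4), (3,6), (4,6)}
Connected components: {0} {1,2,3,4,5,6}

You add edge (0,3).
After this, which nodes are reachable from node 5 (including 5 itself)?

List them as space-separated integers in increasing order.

Before: nodes reachable from 5: {1,2,3,4,5,6}
Adding (0,3): merges 5's component with another. Reachability grows.
After: nodes reachable from 5: {0,1,2,3,4,5,6}

Answer: 0 1 2 3 4 5 6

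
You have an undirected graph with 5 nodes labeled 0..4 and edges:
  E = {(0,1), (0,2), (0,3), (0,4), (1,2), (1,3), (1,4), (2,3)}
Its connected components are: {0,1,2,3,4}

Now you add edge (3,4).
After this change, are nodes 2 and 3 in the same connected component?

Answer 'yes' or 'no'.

Initial components: {0,1,2,3,4}
Adding edge (3,4): both already in same component {0,1,2,3,4}. No change.
New components: {0,1,2,3,4}
Are 2 and 3 in the same component? yes

Answer: yes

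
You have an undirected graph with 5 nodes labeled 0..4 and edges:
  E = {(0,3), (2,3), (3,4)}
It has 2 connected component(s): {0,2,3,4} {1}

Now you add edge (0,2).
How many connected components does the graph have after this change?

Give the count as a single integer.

Answer: 2

Derivation:
Initial component count: 2
Add (0,2): endpoints already in same component. Count unchanged: 2.
New component count: 2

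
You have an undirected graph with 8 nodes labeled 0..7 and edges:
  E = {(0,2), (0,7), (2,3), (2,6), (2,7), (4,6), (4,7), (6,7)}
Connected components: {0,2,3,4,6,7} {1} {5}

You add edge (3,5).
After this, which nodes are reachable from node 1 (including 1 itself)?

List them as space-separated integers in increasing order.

Answer: 1

Derivation:
Before: nodes reachable from 1: {1}
Adding (3,5): merges two components, but neither contains 1. Reachability from 1 unchanged.
After: nodes reachable from 1: {1}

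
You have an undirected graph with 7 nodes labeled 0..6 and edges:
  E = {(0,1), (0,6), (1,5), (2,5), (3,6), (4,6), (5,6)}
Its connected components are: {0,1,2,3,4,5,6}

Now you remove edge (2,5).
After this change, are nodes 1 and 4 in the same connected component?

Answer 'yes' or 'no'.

Answer: yes

Derivation:
Initial components: {0,1,2,3,4,5,6}
Removing edge (2,5): it was a bridge — component count 1 -> 2.
New components: {0,1,3,4,5,6} {2}
Are 1 and 4 in the same component? yes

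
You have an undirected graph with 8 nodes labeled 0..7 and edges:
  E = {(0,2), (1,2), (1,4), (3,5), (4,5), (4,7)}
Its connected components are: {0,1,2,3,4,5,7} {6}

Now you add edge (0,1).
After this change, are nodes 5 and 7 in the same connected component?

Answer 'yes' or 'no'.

Initial components: {0,1,2,3,4,5,7} {6}
Adding edge (0,1): both already in same component {0,1,2,3,4,5,7}. No change.
New components: {0,1,2,3,4,5,7} {6}
Are 5 and 7 in the same component? yes

Answer: yes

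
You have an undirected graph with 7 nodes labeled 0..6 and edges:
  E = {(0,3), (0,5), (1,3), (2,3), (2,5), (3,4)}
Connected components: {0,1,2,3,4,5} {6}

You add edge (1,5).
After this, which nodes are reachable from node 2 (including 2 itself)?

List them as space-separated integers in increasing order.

Answer: 0 1 2 3 4 5

Derivation:
Before: nodes reachable from 2: {0,1,2,3,4,5}
Adding (1,5): both endpoints already in same component. Reachability from 2 unchanged.
After: nodes reachable from 2: {0,1,2,3,4,5}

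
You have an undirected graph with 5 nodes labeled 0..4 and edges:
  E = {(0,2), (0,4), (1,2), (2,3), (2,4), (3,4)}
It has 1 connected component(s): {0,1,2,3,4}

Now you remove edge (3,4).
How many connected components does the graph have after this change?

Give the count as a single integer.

Answer: 1

Derivation:
Initial component count: 1
Remove (3,4): not a bridge. Count unchanged: 1.
  After removal, components: {0,1,2,3,4}
New component count: 1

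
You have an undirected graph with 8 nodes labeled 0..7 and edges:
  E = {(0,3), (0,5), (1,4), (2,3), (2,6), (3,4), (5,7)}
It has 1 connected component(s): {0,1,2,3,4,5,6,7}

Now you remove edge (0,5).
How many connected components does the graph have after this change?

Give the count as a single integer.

Initial component count: 1
Remove (0,5): it was a bridge. Count increases: 1 -> 2.
  After removal, components: {0,1,2,3,4,6} {5,7}
New component count: 2

Answer: 2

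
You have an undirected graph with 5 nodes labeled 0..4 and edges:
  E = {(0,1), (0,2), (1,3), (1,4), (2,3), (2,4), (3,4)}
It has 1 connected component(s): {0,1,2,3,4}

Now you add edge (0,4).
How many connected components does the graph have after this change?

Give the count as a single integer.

Answer: 1

Derivation:
Initial component count: 1
Add (0,4): endpoints already in same component. Count unchanged: 1.
New component count: 1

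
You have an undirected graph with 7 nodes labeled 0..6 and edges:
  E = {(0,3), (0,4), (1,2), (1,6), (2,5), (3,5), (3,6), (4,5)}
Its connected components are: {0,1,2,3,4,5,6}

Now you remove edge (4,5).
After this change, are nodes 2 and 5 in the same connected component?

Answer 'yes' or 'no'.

Answer: yes

Derivation:
Initial components: {0,1,2,3,4,5,6}
Removing edge (4,5): not a bridge — component count unchanged at 1.
New components: {0,1,2,3,4,5,6}
Are 2 and 5 in the same component? yes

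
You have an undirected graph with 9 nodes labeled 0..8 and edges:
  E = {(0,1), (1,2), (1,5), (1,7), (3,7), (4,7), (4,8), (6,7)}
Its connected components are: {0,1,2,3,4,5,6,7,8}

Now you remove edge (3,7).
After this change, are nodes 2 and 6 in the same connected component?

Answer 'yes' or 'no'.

Answer: yes

Derivation:
Initial components: {0,1,2,3,4,5,6,7,8}
Removing edge (3,7): it was a bridge — component count 1 -> 2.
New components: {0,1,2,4,5,6,7,8} {3}
Are 2 and 6 in the same component? yes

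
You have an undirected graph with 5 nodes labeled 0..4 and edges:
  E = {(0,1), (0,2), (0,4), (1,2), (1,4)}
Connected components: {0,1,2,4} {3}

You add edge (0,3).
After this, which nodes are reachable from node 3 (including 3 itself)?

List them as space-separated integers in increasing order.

Before: nodes reachable from 3: {3}
Adding (0,3): merges 3's component with another. Reachability grows.
After: nodes reachable from 3: {0,1,2,3,4}

Answer: 0 1 2 3 4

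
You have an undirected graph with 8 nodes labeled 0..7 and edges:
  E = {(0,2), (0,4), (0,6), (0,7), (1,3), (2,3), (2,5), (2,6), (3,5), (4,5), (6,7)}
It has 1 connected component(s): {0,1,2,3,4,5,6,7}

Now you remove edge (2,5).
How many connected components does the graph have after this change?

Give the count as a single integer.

Answer: 1

Derivation:
Initial component count: 1
Remove (2,5): not a bridge. Count unchanged: 1.
  After removal, components: {0,1,2,3,4,5,6,7}
New component count: 1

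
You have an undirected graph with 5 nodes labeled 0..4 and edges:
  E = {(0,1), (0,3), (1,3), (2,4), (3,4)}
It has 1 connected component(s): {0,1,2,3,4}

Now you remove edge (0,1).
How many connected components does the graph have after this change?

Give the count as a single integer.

Answer: 1

Derivation:
Initial component count: 1
Remove (0,1): not a bridge. Count unchanged: 1.
  After removal, components: {0,1,2,3,4}
New component count: 1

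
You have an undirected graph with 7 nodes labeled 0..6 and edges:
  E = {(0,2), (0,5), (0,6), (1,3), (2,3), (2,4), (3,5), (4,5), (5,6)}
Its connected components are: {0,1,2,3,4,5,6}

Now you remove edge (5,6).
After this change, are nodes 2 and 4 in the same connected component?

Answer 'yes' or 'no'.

Initial components: {0,1,2,3,4,5,6}
Removing edge (5,6): not a bridge — component count unchanged at 1.
New components: {0,1,2,3,4,5,6}
Are 2 and 4 in the same component? yes

Answer: yes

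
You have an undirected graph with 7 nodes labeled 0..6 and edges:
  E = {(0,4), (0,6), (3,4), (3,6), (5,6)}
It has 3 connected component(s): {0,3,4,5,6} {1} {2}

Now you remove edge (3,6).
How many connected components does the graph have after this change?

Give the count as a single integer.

Answer: 3

Derivation:
Initial component count: 3
Remove (3,6): not a bridge. Count unchanged: 3.
  After removal, components: {0,3,4,5,6} {1} {2}
New component count: 3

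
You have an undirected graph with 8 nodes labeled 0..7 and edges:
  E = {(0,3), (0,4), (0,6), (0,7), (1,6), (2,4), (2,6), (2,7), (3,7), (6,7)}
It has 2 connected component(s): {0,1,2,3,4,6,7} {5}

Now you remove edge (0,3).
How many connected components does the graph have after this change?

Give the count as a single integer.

Answer: 2

Derivation:
Initial component count: 2
Remove (0,3): not a bridge. Count unchanged: 2.
  After removal, components: {0,1,2,3,4,6,7} {5}
New component count: 2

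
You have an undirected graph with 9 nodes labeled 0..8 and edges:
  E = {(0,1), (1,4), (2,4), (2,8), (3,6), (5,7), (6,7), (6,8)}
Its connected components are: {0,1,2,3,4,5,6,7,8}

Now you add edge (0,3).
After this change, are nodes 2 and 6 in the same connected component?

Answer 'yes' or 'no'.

Initial components: {0,1,2,3,4,5,6,7,8}
Adding edge (0,3): both already in same component {0,1,2,3,4,5,6,7,8}. No change.
New components: {0,1,2,3,4,5,6,7,8}
Are 2 and 6 in the same component? yes

Answer: yes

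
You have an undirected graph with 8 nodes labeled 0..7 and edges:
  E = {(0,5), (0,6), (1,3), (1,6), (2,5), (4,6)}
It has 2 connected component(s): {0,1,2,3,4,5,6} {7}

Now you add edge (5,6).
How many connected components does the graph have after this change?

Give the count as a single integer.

Initial component count: 2
Add (5,6): endpoints already in same component. Count unchanged: 2.
New component count: 2

Answer: 2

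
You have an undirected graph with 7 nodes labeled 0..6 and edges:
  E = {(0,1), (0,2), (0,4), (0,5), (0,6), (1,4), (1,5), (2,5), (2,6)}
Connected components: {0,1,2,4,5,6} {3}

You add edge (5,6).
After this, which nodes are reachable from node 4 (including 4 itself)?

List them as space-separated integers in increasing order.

Before: nodes reachable from 4: {0,1,2,4,5,6}
Adding (5,6): both endpoints already in same component. Reachability from 4 unchanged.
After: nodes reachable from 4: {0,1,2,4,5,6}

Answer: 0 1 2 4 5 6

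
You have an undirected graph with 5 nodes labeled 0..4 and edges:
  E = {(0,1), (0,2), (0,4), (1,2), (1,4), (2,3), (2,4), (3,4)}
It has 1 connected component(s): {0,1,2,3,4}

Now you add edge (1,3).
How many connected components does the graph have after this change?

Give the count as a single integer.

Initial component count: 1
Add (1,3): endpoints already in same component. Count unchanged: 1.
New component count: 1

Answer: 1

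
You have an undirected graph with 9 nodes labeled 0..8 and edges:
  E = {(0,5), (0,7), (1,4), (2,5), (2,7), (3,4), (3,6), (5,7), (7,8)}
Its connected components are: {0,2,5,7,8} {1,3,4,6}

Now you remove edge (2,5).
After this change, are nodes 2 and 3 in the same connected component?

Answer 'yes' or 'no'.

Initial components: {0,2,5,7,8} {1,3,4,6}
Removing edge (2,5): not a bridge — component count unchanged at 2.
New components: {0,2,5,7,8} {1,3,4,6}
Are 2 and 3 in the same component? no

Answer: no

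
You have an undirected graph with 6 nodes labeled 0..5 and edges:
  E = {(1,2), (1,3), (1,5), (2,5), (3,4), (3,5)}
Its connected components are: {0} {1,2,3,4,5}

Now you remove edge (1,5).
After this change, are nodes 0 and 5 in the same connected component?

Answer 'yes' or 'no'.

Initial components: {0} {1,2,3,4,5}
Removing edge (1,5): not a bridge — component count unchanged at 2.
New components: {0} {1,2,3,4,5}
Are 0 and 5 in the same component? no

Answer: no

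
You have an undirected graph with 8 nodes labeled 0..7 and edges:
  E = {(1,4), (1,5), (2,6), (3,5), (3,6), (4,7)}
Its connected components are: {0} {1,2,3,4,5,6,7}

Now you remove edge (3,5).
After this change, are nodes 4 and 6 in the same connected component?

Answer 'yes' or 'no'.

Answer: no

Derivation:
Initial components: {0} {1,2,3,4,5,6,7}
Removing edge (3,5): it was a bridge — component count 2 -> 3.
New components: {0} {1,4,5,7} {2,3,6}
Are 4 and 6 in the same component? no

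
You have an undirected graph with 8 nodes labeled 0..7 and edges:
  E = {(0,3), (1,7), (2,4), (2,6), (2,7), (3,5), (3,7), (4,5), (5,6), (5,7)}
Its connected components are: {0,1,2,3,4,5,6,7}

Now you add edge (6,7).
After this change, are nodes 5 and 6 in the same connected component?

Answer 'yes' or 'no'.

Initial components: {0,1,2,3,4,5,6,7}
Adding edge (6,7): both already in same component {0,1,2,3,4,5,6,7}. No change.
New components: {0,1,2,3,4,5,6,7}
Are 5 and 6 in the same component? yes

Answer: yes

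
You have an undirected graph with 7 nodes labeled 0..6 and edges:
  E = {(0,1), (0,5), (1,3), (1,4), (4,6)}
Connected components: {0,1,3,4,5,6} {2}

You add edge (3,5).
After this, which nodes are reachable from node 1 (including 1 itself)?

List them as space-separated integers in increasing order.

Answer: 0 1 3 4 5 6

Derivation:
Before: nodes reachable from 1: {0,1,3,4,5,6}
Adding (3,5): both endpoints already in same component. Reachability from 1 unchanged.
After: nodes reachable from 1: {0,1,3,4,5,6}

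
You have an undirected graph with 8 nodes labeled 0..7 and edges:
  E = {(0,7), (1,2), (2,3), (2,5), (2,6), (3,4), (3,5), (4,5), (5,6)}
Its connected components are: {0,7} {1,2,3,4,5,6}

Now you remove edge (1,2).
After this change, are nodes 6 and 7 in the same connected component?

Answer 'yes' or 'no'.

Initial components: {0,7} {1,2,3,4,5,6}
Removing edge (1,2): it was a bridge — component count 2 -> 3.
New components: {0,7} {1} {2,3,4,5,6}
Are 6 and 7 in the same component? no

Answer: no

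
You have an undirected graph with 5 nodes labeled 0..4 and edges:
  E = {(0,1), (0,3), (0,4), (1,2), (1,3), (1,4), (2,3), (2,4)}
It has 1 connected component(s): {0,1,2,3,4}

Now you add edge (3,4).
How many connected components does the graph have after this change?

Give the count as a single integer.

Answer: 1

Derivation:
Initial component count: 1
Add (3,4): endpoints already in same component. Count unchanged: 1.
New component count: 1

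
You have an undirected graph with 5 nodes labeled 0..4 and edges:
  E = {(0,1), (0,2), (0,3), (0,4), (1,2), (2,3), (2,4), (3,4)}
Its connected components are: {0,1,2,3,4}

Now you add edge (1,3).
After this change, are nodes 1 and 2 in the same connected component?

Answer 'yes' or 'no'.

Answer: yes

Derivation:
Initial components: {0,1,2,3,4}
Adding edge (1,3): both already in same component {0,1,2,3,4}. No change.
New components: {0,1,2,3,4}
Are 1 and 2 in the same component? yes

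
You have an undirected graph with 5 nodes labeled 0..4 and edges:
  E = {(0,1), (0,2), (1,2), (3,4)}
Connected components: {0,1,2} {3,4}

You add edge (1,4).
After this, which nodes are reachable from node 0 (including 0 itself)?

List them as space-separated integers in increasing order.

Answer: 0 1 2 3 4

Derivation:
Before: nodes reachable from 0: {0,1,2}
Adding (1,4): merges 0's component with another. Reachability grows.
After: nodes reachable from 0: {0,1,2,3,4}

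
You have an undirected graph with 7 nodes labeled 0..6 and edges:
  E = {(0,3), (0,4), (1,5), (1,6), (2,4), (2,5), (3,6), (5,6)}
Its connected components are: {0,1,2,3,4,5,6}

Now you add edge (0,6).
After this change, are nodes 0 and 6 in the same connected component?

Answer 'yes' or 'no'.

Answer: yes

Derivation:
Initial components: {0,1,2,3,4,5,6}
Adding edge (0,6): both already in same component {0,1,2,3,4,5,6}. No change.
New components: {0,1,2,3,4,5,6}
Are 0 and 6 in the same component? yes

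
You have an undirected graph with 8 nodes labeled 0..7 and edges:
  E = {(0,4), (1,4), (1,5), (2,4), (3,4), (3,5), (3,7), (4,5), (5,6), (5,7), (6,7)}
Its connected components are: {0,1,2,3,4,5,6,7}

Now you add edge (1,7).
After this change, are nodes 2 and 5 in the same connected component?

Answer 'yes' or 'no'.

Initial components: {0,1,2,3,4,5,6,7}
Adding edge (1,7): both already in same component {0,1,2,3,4,5,6,7}. No change.
New components: {0,1,2,3,4,5,6,7}
Are 2 and 5 in the same component? yes

Answer: yes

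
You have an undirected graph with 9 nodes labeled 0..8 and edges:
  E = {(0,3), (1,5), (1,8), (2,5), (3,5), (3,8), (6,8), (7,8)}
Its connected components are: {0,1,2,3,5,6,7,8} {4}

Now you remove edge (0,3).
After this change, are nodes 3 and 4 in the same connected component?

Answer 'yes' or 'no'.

Initial components: {0,1,2,3,5,6,7,8} {4}
Removing edge (0,3): it was a bridge — component count 2 -> 3.
New components: {0} {1,2,3,5,6,7,8} {4}
Are 3 and 4 in the same component? no

Answer: no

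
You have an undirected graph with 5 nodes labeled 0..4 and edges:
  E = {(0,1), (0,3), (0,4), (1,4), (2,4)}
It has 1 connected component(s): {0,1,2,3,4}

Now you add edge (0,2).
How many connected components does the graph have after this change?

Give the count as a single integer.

Initial component count: 1
Add (0,2): endpoints already in same component. Count unchanged: 1.
New component count: 1

Answer: 1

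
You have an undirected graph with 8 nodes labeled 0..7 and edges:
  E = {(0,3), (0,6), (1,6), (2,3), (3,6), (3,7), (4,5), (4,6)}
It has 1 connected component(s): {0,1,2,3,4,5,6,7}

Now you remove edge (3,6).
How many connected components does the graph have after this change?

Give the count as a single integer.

Initial component count: 1
Remove (3,6): not a bridge. Count unchanged: 1.
  After removal, components: {0,1,2,3,4,5,6,7}
New component count: 1

Answer: 1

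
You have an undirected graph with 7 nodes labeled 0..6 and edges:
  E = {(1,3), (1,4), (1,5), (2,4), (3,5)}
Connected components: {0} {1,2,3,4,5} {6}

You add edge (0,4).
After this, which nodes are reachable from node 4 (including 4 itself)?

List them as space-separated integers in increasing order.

Answer: 0 1 2 3 4 5

Derivation:
Before: nodes reachable from 4: {1,2,3,4,5}
Adding (0,4): merges 4's component with another. Reachability grows.
After: nodes reachable from 4: {0,1,2,3,4,5}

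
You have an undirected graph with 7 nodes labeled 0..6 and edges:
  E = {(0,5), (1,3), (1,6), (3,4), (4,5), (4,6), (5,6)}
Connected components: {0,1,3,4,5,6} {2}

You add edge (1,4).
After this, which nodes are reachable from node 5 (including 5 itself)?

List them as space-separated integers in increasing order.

Answer: 0 1 3 4 5 6

Derivation:
Before: nodes reachable from 5: {0,1,3,4,5,6}
Adding (1,4): both endpoints already in same component. Reachability from 5 unchanged.
After: nodes reachable from 5: {0,1,3,4,5,6}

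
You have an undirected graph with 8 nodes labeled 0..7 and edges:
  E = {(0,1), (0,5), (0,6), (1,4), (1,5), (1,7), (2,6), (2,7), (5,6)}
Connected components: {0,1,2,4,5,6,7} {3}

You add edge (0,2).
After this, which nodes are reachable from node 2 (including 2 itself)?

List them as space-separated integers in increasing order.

Answer: 0 1 2 4 5 6 7

Derivation:
Before: nodes reachable from 2: {0,1,2,4,5,6,7}
Adding (0,2): both endpoints already in same component. Reachability from 2 unchanged.
After: nodes reachable from 2: {0,1,2,4,5,6,7}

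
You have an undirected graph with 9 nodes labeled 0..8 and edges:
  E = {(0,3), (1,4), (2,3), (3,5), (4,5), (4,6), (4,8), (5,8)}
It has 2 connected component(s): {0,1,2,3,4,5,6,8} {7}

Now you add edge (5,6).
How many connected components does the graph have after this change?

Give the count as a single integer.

Initial component count: 2
Add (5,6): endpoints already in same component. Count unchanged: 2.
New component count: 2

Answer: 2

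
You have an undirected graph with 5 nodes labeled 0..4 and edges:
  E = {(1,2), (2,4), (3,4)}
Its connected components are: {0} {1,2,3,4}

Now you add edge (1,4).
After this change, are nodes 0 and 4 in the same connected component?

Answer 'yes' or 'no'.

Answer: no

Derivation:
Initial components: {0} {1,2,3,4}
Adding edge (1,4): both already in same component {1,2,3,4}. No change.
New components: {0} {1,2,3,4}
Are 0 and 4 in the same component? no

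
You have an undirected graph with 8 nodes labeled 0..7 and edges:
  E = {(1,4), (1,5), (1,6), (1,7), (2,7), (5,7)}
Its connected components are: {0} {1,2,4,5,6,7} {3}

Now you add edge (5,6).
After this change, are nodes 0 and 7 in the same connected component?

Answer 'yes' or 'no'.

Initial components: {0} {1,2,4,5,6,7} {3}
Adding edge (5,6): both already in same component {1,2,4,5,6,7}. No change.
New components: {0} {1,2,4,5,6,7} {3}
Are 0 and 7 in the same component? no

Answer: no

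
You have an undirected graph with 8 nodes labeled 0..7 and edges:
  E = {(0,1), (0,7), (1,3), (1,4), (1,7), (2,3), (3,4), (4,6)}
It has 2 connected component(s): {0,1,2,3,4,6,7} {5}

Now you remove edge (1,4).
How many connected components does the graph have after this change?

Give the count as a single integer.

Answer: 2

Derivation:
Initial component count: 2
Remove (1,4): not a bridge. Count unchanged: 2.
  After removal, components: {0,1,2,3,4,6,7} {5}
New component count: 2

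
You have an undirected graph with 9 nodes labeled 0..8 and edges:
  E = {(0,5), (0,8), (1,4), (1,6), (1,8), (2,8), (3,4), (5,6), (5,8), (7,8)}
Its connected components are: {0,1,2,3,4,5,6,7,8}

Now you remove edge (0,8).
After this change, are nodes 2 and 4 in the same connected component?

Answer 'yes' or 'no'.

Initial components: {0,1,2,3,4,5,6,7,8}
Removing edge (0,8): not a bridge — component count unchanged at 1.
New components: {0,1,2,3,4,5,6,7,8}
Are 2 and 4 in the same component? yes

Answer: yes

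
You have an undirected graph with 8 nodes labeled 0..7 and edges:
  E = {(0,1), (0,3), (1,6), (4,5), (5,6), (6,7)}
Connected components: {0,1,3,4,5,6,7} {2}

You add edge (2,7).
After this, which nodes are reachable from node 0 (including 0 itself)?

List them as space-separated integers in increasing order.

Answer: 0 1 2 3 4 5 6 7

Derivation:
Before: nodes reachable from 0: {0,1,3,4,5,6,7}
Adding (2,7): merges 0's component with another. Reachability grows.
After: nodes reachable from 0: {0,1,2,3,4,5,6,7}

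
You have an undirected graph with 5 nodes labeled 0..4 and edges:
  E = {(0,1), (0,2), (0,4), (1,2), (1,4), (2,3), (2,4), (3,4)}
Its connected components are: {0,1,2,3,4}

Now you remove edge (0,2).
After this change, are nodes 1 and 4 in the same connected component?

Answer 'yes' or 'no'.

Initial components: {0,1,2,3,4}
Removing edge (0,2): not a bridge — component count unchanged at 1.
New components: {0,1,2,3,4}
Are 1 and 4 in the same component? yes

Answer: yes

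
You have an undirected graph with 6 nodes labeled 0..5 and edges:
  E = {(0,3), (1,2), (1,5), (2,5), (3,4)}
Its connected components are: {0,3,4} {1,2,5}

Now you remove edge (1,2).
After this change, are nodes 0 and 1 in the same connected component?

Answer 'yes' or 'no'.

Initial components: {0,3,4} {1,2,5}
Removing edge (1,2): not a bridge — component count unchanged at 2.
New components: {0,3,4} {1,2,5}
Are 0 and 1 in the same component? no

Answer: no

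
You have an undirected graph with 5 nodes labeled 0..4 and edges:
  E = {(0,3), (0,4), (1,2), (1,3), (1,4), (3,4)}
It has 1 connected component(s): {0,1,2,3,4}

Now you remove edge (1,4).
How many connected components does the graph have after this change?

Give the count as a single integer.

Answer: 1

Derivation:
Initial component count: 1
Remove (1,4): not a bridge. Count unchanged: 1.
  After removal, components: {0,1,2,3,4}
New component count: 1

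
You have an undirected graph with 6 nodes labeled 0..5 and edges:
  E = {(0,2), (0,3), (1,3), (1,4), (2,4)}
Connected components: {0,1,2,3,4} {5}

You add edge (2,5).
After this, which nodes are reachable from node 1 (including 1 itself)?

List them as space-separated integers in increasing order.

Answer: 0 1 2 3 4 5

Derivation:
Before: nodes reachable from 1: {0,1,2,3,4}
Adding (2,5): merges 1's component with another. Reachability grows.
After: nodes reachable from 1: {0,1,2,3,4,5}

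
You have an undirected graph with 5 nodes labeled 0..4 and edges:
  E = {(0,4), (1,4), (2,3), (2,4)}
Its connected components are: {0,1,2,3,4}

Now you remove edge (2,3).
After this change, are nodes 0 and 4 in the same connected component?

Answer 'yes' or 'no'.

Initial components: {0,1,2,3,4}
Removing edge (2,3): it was a bridge — component count 1 -> 2.
New components: {0,1,2,4} {3}
Are 0 and 4 in the same component? yes

Answer: yes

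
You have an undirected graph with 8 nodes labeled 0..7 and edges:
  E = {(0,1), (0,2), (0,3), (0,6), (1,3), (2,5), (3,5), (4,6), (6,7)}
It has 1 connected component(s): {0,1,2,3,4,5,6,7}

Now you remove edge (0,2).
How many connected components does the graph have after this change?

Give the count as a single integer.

Answer: 1

Derivation:
Initial component count: 1
Remove (0,2): not a bridge. Count unchanged: 1.
  After removal, components: {0,1,2,3,4,5,6,7}
New component count: 1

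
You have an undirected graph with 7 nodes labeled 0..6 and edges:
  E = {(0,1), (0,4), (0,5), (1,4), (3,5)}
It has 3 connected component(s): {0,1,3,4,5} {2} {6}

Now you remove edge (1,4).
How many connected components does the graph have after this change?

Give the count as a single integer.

Answer: 3

Derivation:
Initial component count: 3
Remove (1,4): not a bridge. Count unchanged: 3.
  After removal, components: {0,1,3,4,5} {2} {6}
New component count: 3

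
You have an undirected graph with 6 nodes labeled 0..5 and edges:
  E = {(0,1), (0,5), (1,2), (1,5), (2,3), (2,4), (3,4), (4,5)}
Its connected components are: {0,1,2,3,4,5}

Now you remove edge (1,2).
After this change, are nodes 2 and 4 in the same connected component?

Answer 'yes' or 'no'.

Initial components: {0,1,2,3,4,5}
Removing edge (1,2): not a bridge — component count unchanged at 1.
New components: {0,1,2,3,4,5}
Are 2 and 4 in the same component? yes

Answer: yes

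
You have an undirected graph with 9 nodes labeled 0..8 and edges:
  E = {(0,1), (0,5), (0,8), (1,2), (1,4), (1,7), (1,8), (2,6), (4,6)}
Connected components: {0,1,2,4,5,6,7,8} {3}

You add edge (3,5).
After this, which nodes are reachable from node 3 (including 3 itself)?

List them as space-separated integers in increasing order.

Before: nodes reachable from 3: {3}
Adding (3,5): merges 3's component with another. Reachability grows.
After: nodes reachable from 3: {0,1,2,3,4,5,6,7,8}

Answer: 0 1 2 3 4 5 6 7 8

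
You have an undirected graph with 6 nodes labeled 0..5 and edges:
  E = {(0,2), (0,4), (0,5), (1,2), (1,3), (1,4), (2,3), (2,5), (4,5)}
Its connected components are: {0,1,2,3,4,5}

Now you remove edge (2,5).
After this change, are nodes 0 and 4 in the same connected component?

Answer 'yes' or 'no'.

Initial components: {0,1,2,3,4,5}
Removing edge (2,5): not a bridge — component count unchanged at 1.
New components: {0,1,2,3,4,5}
Are 0 and 4 in the same component? yes

Answer: yes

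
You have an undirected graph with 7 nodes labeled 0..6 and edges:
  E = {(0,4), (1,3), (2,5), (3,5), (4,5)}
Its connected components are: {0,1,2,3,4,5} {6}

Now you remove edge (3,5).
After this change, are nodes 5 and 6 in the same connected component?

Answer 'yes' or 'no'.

Answer: no

Derivation:
Initial components: {0,1,2,3,4,5} {6}
Removing edge (3,5): it was a bridge — component count 2 -> 3.
New components: {0,2,4,5} {1,3} {6}
Are 5 and 6 in the same component? no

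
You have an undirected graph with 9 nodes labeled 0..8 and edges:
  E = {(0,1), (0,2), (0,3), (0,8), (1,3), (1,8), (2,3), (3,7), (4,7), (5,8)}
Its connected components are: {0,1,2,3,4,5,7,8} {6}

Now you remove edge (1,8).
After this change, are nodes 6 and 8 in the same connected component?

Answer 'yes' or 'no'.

Answer: no

Derivation:
Initial components: {0,1,2,3,4,5,7,8} {6}
Removing edge (1,8): not a bridge — component count unchanged at 2.
New components: {0,1,2,3,4,5,7,8} {6}
Are 6 and 8 in the same component? no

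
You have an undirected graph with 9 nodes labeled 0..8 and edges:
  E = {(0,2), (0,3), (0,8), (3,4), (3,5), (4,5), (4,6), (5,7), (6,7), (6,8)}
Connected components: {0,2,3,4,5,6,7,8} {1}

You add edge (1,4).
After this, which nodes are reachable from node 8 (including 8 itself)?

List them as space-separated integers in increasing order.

Answer: 0 1 2 3 4 5 6 7 8

Derivation:
Before: nodes reachable from 8: {0,2,3,4,5,6,7,8}
Adding (1,4): merges 8's component with another. Reachability grows.
After: nodes reachable from 8: {0,1,2,3,4,5,6,7,8}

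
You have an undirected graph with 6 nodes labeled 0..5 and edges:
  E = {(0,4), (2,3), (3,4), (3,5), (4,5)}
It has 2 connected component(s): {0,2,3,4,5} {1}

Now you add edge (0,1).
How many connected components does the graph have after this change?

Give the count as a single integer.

Answer: 1

Derivation:
Initial component count: 2
Add (0,1): merges two components. Count decreases: 2 -> 1.
New component count: 1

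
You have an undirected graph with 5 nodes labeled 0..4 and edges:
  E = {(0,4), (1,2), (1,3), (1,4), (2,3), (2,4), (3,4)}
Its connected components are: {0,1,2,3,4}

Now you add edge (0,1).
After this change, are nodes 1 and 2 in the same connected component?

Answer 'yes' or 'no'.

Answer: yes

Derivation:
Initial components: {0,1,2,3,4}
Adding edge (0,1): both already in same component {0,1,2,3,4}. No change.
New components: {0,1,2,3,4}
Are 1 and 2 in the same component? yes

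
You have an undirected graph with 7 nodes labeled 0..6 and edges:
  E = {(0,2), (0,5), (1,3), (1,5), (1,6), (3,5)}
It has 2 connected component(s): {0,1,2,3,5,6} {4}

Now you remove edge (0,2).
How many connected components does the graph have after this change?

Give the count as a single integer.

Answer: 3

Derivation:
Initial component count: 2
Remove (0,2): it was a bridge. Count increases: 2 -> 3.
  After removal, components: {0,1,3,5,6} {2} {4}
New component count: 3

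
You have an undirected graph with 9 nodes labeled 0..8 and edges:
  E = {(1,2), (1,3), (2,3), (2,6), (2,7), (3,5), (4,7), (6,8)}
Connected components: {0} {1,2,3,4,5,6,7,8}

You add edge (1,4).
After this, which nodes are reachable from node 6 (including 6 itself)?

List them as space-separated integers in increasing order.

Before: nodes reachable from 6: {1,2,3,4,5,6,7,8}
Adding (1,4): both endpoints already in same component. Reachability from 6 unchanged.
After: nodes reachable from 6: {1,2,3,4,5,6,7,8}

Answer: 1 2 3 4 5 6 7 8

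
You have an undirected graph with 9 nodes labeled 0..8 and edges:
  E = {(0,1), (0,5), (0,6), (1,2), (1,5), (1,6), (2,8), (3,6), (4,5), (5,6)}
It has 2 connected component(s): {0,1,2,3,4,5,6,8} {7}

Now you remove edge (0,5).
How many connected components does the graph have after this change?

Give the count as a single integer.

Answer: 2

Derivation:
Initial component count: 2
Remove (0,5): not a bridge. Count unchanged: 2.
  After removal, components: {0,1,2,3,4,5,6,8} {7}
New component count: 2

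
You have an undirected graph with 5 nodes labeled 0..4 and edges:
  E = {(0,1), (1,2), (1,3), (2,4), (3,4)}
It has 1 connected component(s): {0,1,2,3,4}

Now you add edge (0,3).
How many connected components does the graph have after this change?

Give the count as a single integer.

Initial component count: 1
Add (0,3): endpoints already in same component. Count unchanged: 1.
New component count: 1

Answer: 1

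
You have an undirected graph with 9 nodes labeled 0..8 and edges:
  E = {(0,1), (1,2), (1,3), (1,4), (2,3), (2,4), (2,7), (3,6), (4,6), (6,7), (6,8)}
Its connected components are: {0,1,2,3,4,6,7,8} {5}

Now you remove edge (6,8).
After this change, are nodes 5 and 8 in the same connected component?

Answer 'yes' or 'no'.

Initial components: {0,1,2,3,4,6,7,8} {5}
Removing edge (6,8): it was a bridge — component count 2 -> 3.
New components: {0,1,2,3,4,6,7} {5} {8}
Are 5 and 8 in the same component? no

Answer: no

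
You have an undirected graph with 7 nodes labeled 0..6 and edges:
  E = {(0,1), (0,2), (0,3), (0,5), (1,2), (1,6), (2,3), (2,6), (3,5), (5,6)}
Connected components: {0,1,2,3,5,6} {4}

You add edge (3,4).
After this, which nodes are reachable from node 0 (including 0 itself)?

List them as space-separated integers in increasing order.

Before: nodes reachable from 0: {0,1,2,3,5,6}
Adding (3,4): merges 0's component with another. Reachability grows.
After: nodes reachable from 0: {0,1,2,3,4,5,6}

Answer: 0 1 2 3 4 5 6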